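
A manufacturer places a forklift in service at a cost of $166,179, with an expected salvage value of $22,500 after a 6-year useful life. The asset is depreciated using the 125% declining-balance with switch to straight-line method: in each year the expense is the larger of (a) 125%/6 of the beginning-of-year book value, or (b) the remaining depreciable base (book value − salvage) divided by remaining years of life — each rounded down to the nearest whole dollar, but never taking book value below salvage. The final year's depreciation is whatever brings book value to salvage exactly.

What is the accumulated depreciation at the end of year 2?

Depreciable base = $166,179 − $22,500 = $143,679.
Year 1: DB = ⌊$166,179 × 125%/6⌋ = $34,620; SL = ⌊$143,679/6⌋ = $23,946 → take DB $34,620. Book value $131,559.
Year 2: DB = ⌊$131,559 × 125%/6⌋ = $27,408; SL = ⌊$109,059/5⌋ = $21,811 → take DB $27,408. Book value $104,151.
Accumulated through year 2 = $166,179 − $104,151 = $62,028.

$62,028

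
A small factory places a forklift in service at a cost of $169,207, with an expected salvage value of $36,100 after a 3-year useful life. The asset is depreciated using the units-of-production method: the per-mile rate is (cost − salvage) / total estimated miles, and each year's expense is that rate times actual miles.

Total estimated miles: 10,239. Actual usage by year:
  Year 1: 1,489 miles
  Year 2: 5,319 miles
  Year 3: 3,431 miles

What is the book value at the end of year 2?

Depreciable base = $169,207 − $36,100 = $133,107.
Rate = $133,107 / 10,239 miles = $13 per mile.
Year 1: 1,489 × $13 = $19,357. Book value $149,850.
Year 2: 5,319 × $13 = $69,147. Book value $80,703.

$80,703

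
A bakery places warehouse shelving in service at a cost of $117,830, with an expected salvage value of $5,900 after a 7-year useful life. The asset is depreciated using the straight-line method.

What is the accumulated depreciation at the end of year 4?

Depreciable base = $117,830 − $5,900 = $111,930.
Annual expense = $111,930 / 7 = $15,990.
End of year 1: book value $101,840.
End of year 2: book value $85,850.
End of year 3: book value $69,860.
End of year 4: book value $53,870.
Accumulated through year 4 = $117,830 − $53,870 = $63,960.

$63,960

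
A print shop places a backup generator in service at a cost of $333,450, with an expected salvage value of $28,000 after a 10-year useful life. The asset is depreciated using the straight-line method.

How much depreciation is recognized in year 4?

Depreciable base = $333,450 − $28,000 = $305,450.
Annual expense = $305,450 / 10 = $30,545.

$30,545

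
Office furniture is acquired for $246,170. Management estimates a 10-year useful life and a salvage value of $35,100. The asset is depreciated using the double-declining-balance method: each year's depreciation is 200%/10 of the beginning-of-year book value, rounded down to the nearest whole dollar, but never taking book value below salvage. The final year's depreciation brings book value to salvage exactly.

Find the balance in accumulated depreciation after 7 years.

$194,543

Depreciable base = $246,170 − $35,100 = $211,070.
Year 1: ⌊$246,170 × 200%/10⌋ = $49,234. Book value $196,936.
Year 2: ⌊$196,936 × 200%/10⌋ = $39,387. Book value $157,549.
Year 3: ⌊$157,549 × 200%/10⌋ = $31,509. Book value $126,040.
Year 4: ⌊$126,040 × 200%/10⌋ = $25,208. Book value $100,832.
Year 5: ⌊$100,832 × 200%/10⌋ = $20,166. Book value $80,666.
Year 6: ⌊$80,666 × 200%/10⌋ = $16,133. Book value $64,533.
Year 7: ⌊$64,533 × 200%/10⌋ = $12,906. Book value $51,627.
Accumulated through year 7 = $246,170 − $51,627 = $194,543.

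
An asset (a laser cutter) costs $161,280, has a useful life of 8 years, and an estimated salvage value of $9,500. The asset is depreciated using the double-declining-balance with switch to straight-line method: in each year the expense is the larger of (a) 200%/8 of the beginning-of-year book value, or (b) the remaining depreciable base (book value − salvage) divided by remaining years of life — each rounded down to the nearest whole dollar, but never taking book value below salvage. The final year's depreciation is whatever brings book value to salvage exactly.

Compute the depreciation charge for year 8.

Depreciable base = $161,280 − $9,500 = $151,780.
Year 1: DB = ⌊$161,280 × 200%/8⌋ = $40,320; SL = ⌊$151,780/8⌋ = $18,972 → take DB $40,320. Book value $120,960.
Year 2: DB = ⌊$120,960 × 200%/8⌋ = $30,240; SL = ⌊$111,460/7⌋ = $15,922 → take DB $30,240. Book value $90,720.
Year 3: DB = ⌊$90,720 × 200%/8⌋ = $22,680; SL = ⌊$81,220/6⌋ = $13,536 → take DB $22,680. Book value $68,040.
Year 4: DB = ⌊$68,040 × 200%/8⌋ = $17,010; SL = ⌊$58,540/5⌋ = $11,708 → take DB $17,010. Book value $51,030.
Year 5: DB = ⌊$51,030 × 200%/8⌋ = $12,757; SL = ⌊$41,530/4⌋ = $10,382 → take DB $12,757. Book value $38,273.
Year 6: DB = ⌊$38,273 × 200%/8⌋ = $9,568; SL = ⌊$28,773/3⌋ = $9,591 → take SL $9,591. Book value $28,682.
Year 7: DB = ⌊$28,682 × 200%/8⌋ = $7,170; SL = ⌊$19,182/2⌋ = $9,591 → take SL $9,591. Book value $19,091.
Year 8 (final): $19,091 − $9,500 = $9,591. Book value $9,500.

$9,591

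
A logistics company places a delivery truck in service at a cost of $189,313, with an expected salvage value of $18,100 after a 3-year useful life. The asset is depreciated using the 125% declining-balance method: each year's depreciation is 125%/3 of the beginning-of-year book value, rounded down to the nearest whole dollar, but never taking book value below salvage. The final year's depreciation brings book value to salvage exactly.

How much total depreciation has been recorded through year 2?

Depreciable base = $189,313 − $18,100 = $171,213.
Year 1: ⌊$189,313 × 125%/3⌋ = $78,880. Book value $110,433.
Year 2: ⌊$110,433 × 125%/3⌋ = $46,013. Book value $64,420.
Accumulated through year 2 = $189,313 − $64,420 = $124,893.

$124,893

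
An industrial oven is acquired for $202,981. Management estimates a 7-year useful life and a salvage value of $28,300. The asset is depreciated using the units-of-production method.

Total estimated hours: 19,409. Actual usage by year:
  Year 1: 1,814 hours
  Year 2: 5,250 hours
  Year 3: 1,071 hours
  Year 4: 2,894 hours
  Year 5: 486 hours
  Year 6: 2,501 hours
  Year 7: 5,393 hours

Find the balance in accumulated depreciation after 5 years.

Depreciable base = $202,981 − $28,300 = $174,681.
Rate = $174,681 / 19,409 hours = $9 per hour.
Year 1: 1,814 × $9 = $16,326. Book value $186,655.
Year 2: 5,250 × $9 = $47,250. Book value $139,405.
Year 3: 1,071 × $9 = $9,639. Book value $129,766.
Year 4: 2,894 × $9 = $26,046. Book value $103,720.
Year 5: 486 × $9 = $4,374. Book value $99,346.
Accumulated through year 5 = $202,981 − $99,346 = $103,635.

$103,635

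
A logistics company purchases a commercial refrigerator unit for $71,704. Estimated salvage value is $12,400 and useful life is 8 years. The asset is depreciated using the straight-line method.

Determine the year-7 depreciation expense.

$7,413

Depreciable base = $71,704 − $12,400 = $59,304.
Annual expense = $59,304 / 8 = $7,413.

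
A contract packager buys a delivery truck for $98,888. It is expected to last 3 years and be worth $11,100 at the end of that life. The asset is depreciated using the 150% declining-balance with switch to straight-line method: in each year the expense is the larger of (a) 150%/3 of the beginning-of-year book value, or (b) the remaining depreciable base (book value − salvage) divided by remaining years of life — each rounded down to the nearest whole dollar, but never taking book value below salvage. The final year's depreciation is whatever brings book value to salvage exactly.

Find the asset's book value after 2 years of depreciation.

Depreciable base = $98,888 − $11,100 = $87,788.
Year 1: DB = ⌊$98,888 × 150%/3⌋ = $49,444; SL = ⌊$87,788/3⌋ = $29,262 → take DB $49,444. Book value $49,444.
Year 2: DB = ⌊$49,444 × 150%/3⌋ = $24,722; SL = ⌊$38,344/2⌋ = $19,172 → take DB $24,722. Book value $24,722.

$24,722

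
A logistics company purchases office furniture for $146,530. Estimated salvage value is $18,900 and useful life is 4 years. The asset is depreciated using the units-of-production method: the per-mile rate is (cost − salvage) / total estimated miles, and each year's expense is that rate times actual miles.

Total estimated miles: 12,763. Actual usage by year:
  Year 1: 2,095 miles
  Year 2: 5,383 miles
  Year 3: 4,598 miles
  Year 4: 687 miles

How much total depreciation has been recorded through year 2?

$74,780

Depreciable base = $146,530 − $18,900 = $127,630.
Rate = $127,630 / 12,763 miles = $10 per mile.
Year 1: 2,095 × $10 = $20,950. Book value $125,580.
Year 2: 5,383 × $10 = $53,830. Book value $71,750.
Accumulated through year 2 = $146,530 − $71,750 = $74,780.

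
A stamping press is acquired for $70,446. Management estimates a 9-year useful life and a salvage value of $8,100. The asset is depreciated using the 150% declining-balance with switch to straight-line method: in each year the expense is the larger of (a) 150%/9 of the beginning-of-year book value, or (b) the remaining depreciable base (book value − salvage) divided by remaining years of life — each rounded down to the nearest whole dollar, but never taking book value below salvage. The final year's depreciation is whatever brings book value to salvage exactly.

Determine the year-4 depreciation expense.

Depreciable base = $70,446 − $8,100 = $62,346.
Year 1: DB = ⌊$70,446 × 150%/9⌋ = $11,741; SL = ⌊$62,346/9⌋ = $6,927 → take DB $11,741. Book value $58,705.
Year 2: DB = ⌊$58,705 × 150%/9⌋ = $9,784; SL = ⌊$50,605/8⌋ = $6,325 → take DB $9,784. Book value $48,921.
Year 3: DB = ⌊$48,921 × 150%/9⌋ = $8,153; SL = ⌊$40,821/7⌋ = $5,831 → take DB $8,153. Book value $40,768.
Year 4: DB = ⌊$40,768 × 150%/9⌋ = $6,794; SL = ⌊$32,668/6⌋ = $5,444 → take DB $6,794. Book value $33,974.

$6,794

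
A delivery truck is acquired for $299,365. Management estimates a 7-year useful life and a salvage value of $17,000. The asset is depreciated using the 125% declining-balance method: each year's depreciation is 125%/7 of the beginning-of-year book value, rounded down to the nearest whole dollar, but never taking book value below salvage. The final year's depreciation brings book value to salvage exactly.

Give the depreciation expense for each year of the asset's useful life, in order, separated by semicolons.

Depreciable base = $299,365 − $17,000 = $282,365.
Year 1: ⌊$299,365 × 125%/7⌋ = $53,458. Book value $245,907.
Year 2: ⌊$245,907 × 125%/7⌋ = $43,911. Book value $201,996.
Year 3: ⌊$201,996 × 125%/7⌋ = $36,070. Book value $165,926.
Year 4: ⌊$165,926 × 125%/7⌋ = $29,629. Book value $136,297.
Year 5: ⌊$136,297 × 125%/7⌋ = $24,338. Book value $111,959.
Year 6: ⌊$111,959 × 125%/7⌋ = $19,992. Book value $91,967.
Year 7 (final): $91,967 − $17,000 = $74,967. Book value $17,000.

$53,458; $43,911; $36,070; $29,629; $24,338; $19,992; $74,967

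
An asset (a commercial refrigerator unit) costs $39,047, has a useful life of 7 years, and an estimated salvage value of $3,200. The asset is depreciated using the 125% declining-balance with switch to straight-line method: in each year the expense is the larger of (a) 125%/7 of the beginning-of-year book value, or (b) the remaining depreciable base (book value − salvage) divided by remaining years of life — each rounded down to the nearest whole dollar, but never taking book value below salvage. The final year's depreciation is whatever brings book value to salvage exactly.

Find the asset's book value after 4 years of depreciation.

Depreciable base = $39,047 − $3,200 = $35,847.
Year 1: DB = ⌊$39,047 × 125%/7⌋ = $6,972; SL = ⌊$35,847/7⌋ = $5,121 → take DB $6,972. Book value $32,075.
Year 2: DB = ⌊$32,075 × 125%/7⌋ = $5,727; SL = ⌊$28,875/6⌋ = $4,812 → take DB $5,727. Book value $26,348.
Year 3: DB = ⌊$26,348 × 125%/7⌋ = $4,705; SL = ⌊$23,148/5⌋ = $4,629 → take DB $4,705. Book value $21,643.
Year 4: DB = ⌊$21,643 × 125%/7⌋ = $3,864; SL = ⌊$18,443/4⌋ = $4,610 → take SL $4,610. Book value $17,033.

$17,033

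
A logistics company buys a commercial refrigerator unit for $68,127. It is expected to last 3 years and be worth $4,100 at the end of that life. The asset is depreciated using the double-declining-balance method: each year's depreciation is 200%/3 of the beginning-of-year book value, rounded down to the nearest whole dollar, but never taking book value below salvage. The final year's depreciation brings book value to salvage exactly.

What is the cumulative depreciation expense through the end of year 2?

Depreciable base = $68,127 − $4,100 = $64,027.
Year 1: ⌊$68,127 × 200%/3⌋ = $45,418. Book value $22,709.
Year 2: ⌊$22,709 × 200%/3⌋ = $15,139. Book value $7,570.
Accumulated through year 2 = $68,127 − $7,570 = $60,557.

$60,557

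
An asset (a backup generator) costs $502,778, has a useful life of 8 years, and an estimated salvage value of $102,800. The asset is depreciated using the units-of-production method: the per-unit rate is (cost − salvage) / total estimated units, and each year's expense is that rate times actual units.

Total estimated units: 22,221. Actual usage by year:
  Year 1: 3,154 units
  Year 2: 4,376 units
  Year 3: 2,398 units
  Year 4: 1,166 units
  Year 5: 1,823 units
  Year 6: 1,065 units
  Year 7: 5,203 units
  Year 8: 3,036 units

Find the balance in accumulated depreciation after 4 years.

$199,692

Depreciable base = $502,778 − $102,800 = $399,978.
Rate = $399,978 / 22,221 units = $18 per unit.
Year 1: 3,154 × $18 = $56,772. Book value $446,006.
Year 2: 4,376 × $18 = $78,768. Book value $367,238.
Year 3: 2,398 × $18 = $43,164. Book value $324,074.
Year 4: 1,166 × $18 = $20,988. Book value $303,086.
Accumulated through year 4 = $502,778 − $303,086 = $199,692.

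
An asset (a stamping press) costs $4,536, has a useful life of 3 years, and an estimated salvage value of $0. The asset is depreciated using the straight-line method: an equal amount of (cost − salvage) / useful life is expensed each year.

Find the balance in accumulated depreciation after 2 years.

Depreciable base = $4,536 − $0 = $4,536.
Annual expense = $4,536 / 3 = $1,512.
End of year 1: book value $3,024.
End of year 2: book value $1,512.
Accumulated through year 2 = $4,536 − $1,512 = $3,024.

$3,024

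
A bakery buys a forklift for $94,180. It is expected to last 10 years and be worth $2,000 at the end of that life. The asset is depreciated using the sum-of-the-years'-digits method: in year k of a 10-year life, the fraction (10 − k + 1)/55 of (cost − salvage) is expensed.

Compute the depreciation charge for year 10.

$1,676

Depreciable base = $94,180 − $2,000 = $92,180.
Sum of the years' digits = 10+9+8+7+6+5+4+3+2+1 = 55.
Year 1: $92,180 × 10/55 = $16,760. Book value $77,420.
Year 2: $92,180 × 9/55 = $15,084. Book value $62,336.
Year 3: $92,180 × 8/55 = $13,408. Book value $48,928.
Year 4: $92,180 × 7/55 = $11,732. Book value $37,196.
Year 5: $92,180 × 6/55 = $10,056. Book value $27,140.
Year 6: $92,180 × 5/55 = $8,380. Book value $18,760.
Year 7: $92,180 × 4/55 = $6,704. Book value $12,056.
Year 8: $92,180 × 3/55 = $5,028. Book value $7,028.
Year 9: $92,180 × 2/55 = $3,352. Book value $3,676.
Year 10: $92,180 × 1/55 = $1,676. Book value $2,000.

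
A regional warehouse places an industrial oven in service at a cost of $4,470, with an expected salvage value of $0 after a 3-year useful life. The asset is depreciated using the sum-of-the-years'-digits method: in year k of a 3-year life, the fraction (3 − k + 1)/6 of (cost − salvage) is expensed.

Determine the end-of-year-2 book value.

$745

Depreciable base = $4,470 − $0 = $4,470.
Sum of the years' digits = 3+2+1 = 6.
Year 1: $4,470 × 3/6 = $2,235. Book value $2,235.
Year 2: $4,470 × 2/6 = $1,490. Book value $745.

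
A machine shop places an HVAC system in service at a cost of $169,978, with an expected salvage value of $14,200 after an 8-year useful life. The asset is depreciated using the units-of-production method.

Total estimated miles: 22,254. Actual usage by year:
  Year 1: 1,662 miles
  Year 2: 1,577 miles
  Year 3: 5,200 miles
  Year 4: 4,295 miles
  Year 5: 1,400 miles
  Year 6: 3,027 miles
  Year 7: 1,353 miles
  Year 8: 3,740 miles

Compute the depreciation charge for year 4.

$30,065

Depreciable base = $169,978 − $14,200 = $155,778.
Rate = $155,778 / 22,254 miles = $7 per mile.
Year 1: 1,662 × $7 = $11,634. Book value $158,344.
Year 2: 1,577 × $7 = $11,039. Book value $147,305.
Year 3: 5,200 × $7 = $36,400. Book value $110,905.
Year 4: 4,295 × $7 = $30,065. Book value $80,840.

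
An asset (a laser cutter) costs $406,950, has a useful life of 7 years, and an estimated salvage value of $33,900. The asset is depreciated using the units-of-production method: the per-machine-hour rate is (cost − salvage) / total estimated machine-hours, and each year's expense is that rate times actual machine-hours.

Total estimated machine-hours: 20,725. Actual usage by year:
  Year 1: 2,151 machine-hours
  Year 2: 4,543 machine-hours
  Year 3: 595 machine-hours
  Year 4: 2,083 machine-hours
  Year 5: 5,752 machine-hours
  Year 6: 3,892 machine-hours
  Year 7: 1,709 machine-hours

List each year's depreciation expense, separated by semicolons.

Depreciable base = $406,950 − $33,900 = $373,050.
Rate = $373,050 / 20,725 machine-hours = $18 per machine-hour.
Year 1: 2,151 × $18 = $38,718. Book value $368,232.
Year 2: 4,543 × $18 = $81,774. Book value $286,458.
Year 3: 595 × $18 = $10,710. Book value $275,748.
Year 4: 2,083 × $18 = $37,494. Book value $238,254.
Year 5: 5,752 × $18 = $103,536. Book value $134,718.
Year 6: 3,892 × $18 = $70,056. Book value $64,662.
Year 7: 1,709 × $18 = $30,762. Book value $33,900.

$38,718; $81,774; $10,710; $37,494; $103,536; $70,056; $30,762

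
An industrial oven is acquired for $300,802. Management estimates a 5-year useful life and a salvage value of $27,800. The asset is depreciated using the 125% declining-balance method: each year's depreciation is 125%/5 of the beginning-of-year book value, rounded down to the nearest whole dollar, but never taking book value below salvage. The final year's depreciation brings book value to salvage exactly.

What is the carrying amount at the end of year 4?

$95,177

Depreciable base = $300,802 − $27,800 = $273,002.
Year 1: ⌊$300,802 × 125%/5⌋ = $75,200. Book value $225,602.
Year 2: ⌊$225,602 × 125%/5⌋ = $56,400. Book value $169,202.
Year 3: ⌊$169,202 × 125%/5⌋ = $42,300. Book value $126,902.
Year 4: ⌊$126,902 × 125%/5⌋ = $31,725. Book value $95,177.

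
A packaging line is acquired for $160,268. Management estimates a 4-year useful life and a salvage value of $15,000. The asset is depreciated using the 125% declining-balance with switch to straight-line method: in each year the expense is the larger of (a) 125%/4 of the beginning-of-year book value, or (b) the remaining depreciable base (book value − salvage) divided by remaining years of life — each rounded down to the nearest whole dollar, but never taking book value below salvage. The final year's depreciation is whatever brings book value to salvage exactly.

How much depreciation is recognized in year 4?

$30,377

Depreciable base = $160,268 − $15,000 = $145,268.
Year 1: DB = ⌊$160,268 × 125%/4⌋ = $50,083; SL = ⌊$145,268/4⌋ = $36,317 → take DB $50,083. Book value $110,185.
Year 2: DB = ⌊$110,185 × 125%/4⌋ = $34,432; SL = ⌊$95,185/3⌋ = $31,728 → take DB $34,432. Book value $75,753.
Year 3: DB = ⌊$75,753 × 125%/4⌋ = $23,672; SL = ⌊$60,753/2⌋ = $30,376 → take SL $30,376. Book value $45,377.
Year 4 (final): $45,377 − $15,000 = $30,377. Book value $15,000.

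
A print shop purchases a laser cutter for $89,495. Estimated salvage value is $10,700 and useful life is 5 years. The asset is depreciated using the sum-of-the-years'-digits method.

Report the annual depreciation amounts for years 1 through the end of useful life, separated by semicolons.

Depreciable base = $89,495 − $10,700 = $78,795.
Sum of the years' digits = 5+4+3+2+1 = 15.
Year 1: $78,795 × 5/15 = $26,265. Book value $63,230.
Year 2: $78,795 × 4/15 = $21,012. Book value $42,218.
Year 3: $78,795 × 3/15 = $15,759. Book value $26,459.
Year 4: $78,795 × 2/15 = $10,506. Book value $15,953.
Year 5: $78,795 × 1/15 = $5,253. Book value $10,700.

$26,265; $21,012; $15,759; $10,506; $5,253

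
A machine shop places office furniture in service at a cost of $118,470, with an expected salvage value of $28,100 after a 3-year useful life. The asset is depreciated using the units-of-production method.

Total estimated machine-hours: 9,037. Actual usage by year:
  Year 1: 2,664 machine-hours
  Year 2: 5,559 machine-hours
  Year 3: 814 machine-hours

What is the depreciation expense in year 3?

Depreciable base = $118,470 − $28,100 = $90,370.
Rate = $90,370 / 9,037 machine-hours = $10 per machine-hour.
Year 1: 2,664 × $10 = $26,640. Book value $91,830.
Year 2: 5,559 × $10 = $55,590. Book value $36,240.
Year 3: 814 × $10 = $8,140. Book value $28,100.

$8,140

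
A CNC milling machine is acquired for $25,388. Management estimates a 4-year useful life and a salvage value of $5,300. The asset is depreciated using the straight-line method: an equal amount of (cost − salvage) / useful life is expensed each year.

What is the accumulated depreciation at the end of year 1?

Depreciable base = $25,388 − $5,300 = $20,088.
Annual expense = $20,088 / 4 = $5,022.
End of year 1: book value $20,366.
Accumulated through year 1 = $25,388 − $20,366 = $5,022.

$5,022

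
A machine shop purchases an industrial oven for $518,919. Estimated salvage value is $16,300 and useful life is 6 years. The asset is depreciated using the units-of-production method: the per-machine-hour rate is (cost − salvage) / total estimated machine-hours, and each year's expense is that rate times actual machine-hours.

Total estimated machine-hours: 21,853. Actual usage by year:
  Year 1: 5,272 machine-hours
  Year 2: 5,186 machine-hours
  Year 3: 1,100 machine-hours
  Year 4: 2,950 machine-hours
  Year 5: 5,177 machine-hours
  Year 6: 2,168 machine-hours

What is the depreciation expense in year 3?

$25,300

Depreciable base = $518,919 − $16,300 = $502,619.
Rate = $502,619 / 21,853 machine-hours = $23 per machine-hour.
Year 1: 5,272 × $23 = $121,256. Book value $397,663.
Year 2: 5,186 × $23 = $119,278. Book value $278,385.
Year 3: 1,100 × $23 = $25,300. Book value $253,085.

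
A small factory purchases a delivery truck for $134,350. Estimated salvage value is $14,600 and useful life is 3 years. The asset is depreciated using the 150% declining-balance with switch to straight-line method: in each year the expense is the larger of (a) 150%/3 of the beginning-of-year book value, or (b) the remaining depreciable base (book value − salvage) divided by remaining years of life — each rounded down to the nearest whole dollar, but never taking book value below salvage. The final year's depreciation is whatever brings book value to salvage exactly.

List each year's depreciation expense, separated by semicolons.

$67,175; $33,587; $18,988

Depreciable base = $134,350 − $14,600 = $119,750.
Year 1: DB = ⌊$134,350 × 150%/3⌋ = $67,175; SL = ⌊$119,750/3⌋ = $39,916 → take DB $67,175. Book value $67,175.
Year 2: DB = ⌊$67,175 × 150%/3⌋ = $33,587; SL = ⌊$52,575/2⌋ = $26,287 → take DB $33,587. Book value $33,588.
Year 3 (final): $33,588 − $14,600 = $18,988. Book value $14,600.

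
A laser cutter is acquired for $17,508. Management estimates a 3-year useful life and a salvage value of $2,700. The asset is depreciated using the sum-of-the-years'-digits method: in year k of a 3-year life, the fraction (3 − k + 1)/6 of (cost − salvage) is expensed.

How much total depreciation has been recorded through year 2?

$12,340

Depreciable base = $17,508 − $2,700 = $14,808.
Sum of the years' digits = 3+2+1 = 6.
Year 1: $14,808 × 3/6 = $7,404. Book value $10,104.
Year 2: $14,808 × 2/6 = $4,936. Book value $5,168.
Accumulated through year 2 = $17,508 − $5,168 = $12,340.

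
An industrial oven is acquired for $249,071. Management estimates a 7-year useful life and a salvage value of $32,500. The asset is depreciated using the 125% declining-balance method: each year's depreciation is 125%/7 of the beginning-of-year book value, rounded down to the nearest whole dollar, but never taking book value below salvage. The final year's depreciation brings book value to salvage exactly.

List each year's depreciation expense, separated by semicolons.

Depreciable base = $249,071 − $32,500 = $216,571.
Year 1: ⌊$249,071 × 125%/7⌋ = $44,476. Book value $204,595.
Year 2: ⌊$204,595 × 125%/7⌋ = $36,534. Book value $168,061.
Year 3: ⌊$168,061 × 125%/7⌋ = $30,010. Book value $138,051.
Year 4: ⌊$138,051 × 125%/7⌋ = $24,651. Book value $113,400.
Year 5: ⌊$113,400 × 125%/7⌋ = $20,250. Book value $93,150.
Year 6: ⌊$93,150 × 125%/7⌋ = $16,633. Book value $76,517.
Year 7 (final): $76,517 − $32,500 = $44,017. Book value $32,500.

$44,476; $36,534; $30,010; $24,651; $20,250; $16,633; $44,017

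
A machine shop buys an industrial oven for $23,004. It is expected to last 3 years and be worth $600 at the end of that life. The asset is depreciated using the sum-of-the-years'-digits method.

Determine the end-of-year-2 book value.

Depreciable base = $23,004 − $600 = $22,404.
Sum of the years' digits = 3+2+1 = 6.
Year 1: $22,404 × 3/6 = $11,202. Book value $11,802.
Year 2: $22,404 × 2/6 = $7,468. Book value $4,334.

$4,334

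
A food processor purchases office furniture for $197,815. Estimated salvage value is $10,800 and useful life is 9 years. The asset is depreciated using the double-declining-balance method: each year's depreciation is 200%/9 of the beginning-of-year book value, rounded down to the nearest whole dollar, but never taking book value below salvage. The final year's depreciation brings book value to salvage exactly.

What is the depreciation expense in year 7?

Depreciable base = $197,815 − $10,800 = $187,015.
Year 1: ⌊$197,815 × 200%/9⌋ = $43,958. Book value $153,857.
Year 2: ⌊$153,857 × 200%/9⌋ = $34,190. Book value $119,667.
Year 3: ⌊$119,667 × 200%/9⌋ = $26,592. Book value $93,075.
Year 4: ⌊$93,075 × 200%/9⌋ = $20,683. Book value $72,392.
Year 5: ⌊$72,392 × 200%/9⌋ = $16,087. Book value $56,305.
Year 6: ⌊$56,305 × 200%/9⌋ = $12,512. Book value $43,793.
Year 7: ⌊$43,793 × 200%/9⌋ = $9,731. Book value $34,062.

$9,731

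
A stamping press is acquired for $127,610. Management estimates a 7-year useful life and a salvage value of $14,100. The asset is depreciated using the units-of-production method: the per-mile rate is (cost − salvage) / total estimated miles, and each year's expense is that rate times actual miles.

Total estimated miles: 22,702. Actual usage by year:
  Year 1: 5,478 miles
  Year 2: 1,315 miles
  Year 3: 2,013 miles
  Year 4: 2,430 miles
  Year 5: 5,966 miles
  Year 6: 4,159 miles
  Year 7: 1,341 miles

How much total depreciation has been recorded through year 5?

Depreciable base = $127,610 − $14,100 = $113,510.
Rate = $113,510 / 22,702 miles = $5 per mile.
Year 1: 5,478 × $5 = $27,390. Book value $100,220.
Year 2: 1,315 × $5 = $6,575. Book value $93,645.
Year 3: 2,013 × $5 = $10,065. Book value $83,580.
Year 4: 2,430 × $5 = $12,150. Book value $71,430.
Year 5: 5,966 × $5 = $29,830. Book value $41,600.
Accumulated through year 5 = $127,610 − $41,600 = $86,010.

$86,010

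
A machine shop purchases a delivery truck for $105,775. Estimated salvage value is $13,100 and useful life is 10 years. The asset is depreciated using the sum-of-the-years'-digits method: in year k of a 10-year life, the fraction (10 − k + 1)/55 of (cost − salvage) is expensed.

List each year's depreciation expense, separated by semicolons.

Depreciable base = $105,775 − $13,100 = $92,675.
Sum of the years' digits = 10+9+8+7+6+5+4+3+2+1 = 55.
Year 1: $92,675 × 10/55 = $16,850. Book value $88,925.
Year 2: $92,675 × 9/55 = $15,165. Book value $73,760.
Year 3: $92,675 × 8/55 = $13,480. Book value $60,280.
Year 4: $92,675 × 7/55 = $11,795. Book value $48,485.
Year 5: $92,675 × 6/55 = $10,110. Book value $38,375.
Year 6: $92,675 × 5/55 = $8,425. Book value $29,950.
Year 7: $92,675 × 4/55 = $6,740. Book value $23,210.
Year 8: $92,675 × 3/55 = $5,055. Book value $18,155.
Year 9: $92,675 × 2/55 = $3,370. Book value $14,785.
Year 10: $92,675 × 1/55 = $1,685. Book value $13,100.

$16,850; $15,165; $13,480; $11,795; $10,110; $8,425; $6,740; $5,055; $3,370; $1,685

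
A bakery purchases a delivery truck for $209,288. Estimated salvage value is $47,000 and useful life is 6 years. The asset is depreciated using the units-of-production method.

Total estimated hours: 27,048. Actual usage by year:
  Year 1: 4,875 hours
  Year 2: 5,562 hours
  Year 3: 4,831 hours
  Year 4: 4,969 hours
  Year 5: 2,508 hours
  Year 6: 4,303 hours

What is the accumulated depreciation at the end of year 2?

Depreciable base = $209,288 − $47,000 = $162,288.
Rate = $162,288 / 27,048 hours = $6 per hour.
Year 1: 4,875 × $6 = $29,250. Book value $180,038.
Year 2: 5,562 × $6 = $33,372. Book value $146,666.
Accumulated through year 2 = $209,288 − $146,666 = $62,622.

$62,622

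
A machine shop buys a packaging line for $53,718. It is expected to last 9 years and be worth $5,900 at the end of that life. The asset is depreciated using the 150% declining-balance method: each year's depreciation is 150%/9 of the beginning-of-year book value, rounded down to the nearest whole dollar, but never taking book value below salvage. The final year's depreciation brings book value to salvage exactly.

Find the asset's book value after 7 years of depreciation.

Depreciable base = $53,718 − $5,900 = $47,818.
Year 1: ⌊$53,718 × 150%/9⌋ = $8,953. Book value $44,765.
Year 2: ⌊$44,765 × 150%/9⌋ = $7,460. Book value $37,305.
Year 3: ⌊$37,305 × 150%/9⌋ = $6,217. Book value $31,088.
Year 4: ⌊$31,088 × 150%/9⌋ = $5,181. Book value $25,907.
Year 5: ⌊$25,907 × 150%/9⌋ = $4,317. Book value $21,590.
Year 6: ⌊$21,590 × 150%/9⌋ = $3,598. Book value $17,992.
Year 7: ⌊$17,992 × 150%/9⌋ = $2,998. Book value $14,994.

$14,994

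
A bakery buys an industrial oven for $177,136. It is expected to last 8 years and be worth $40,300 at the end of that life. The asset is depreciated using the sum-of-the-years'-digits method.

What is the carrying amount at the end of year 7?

Depreciable base = $177,136 − $40,300 = $136,836.
Sum of the years' digits = 8+7+6+5+4+3+2+1 = 36.
Year 1: $136,836 × 8/36 = $30,408. Book value $146,728.
Year 2: $136,836 × 7/36 = $26,607. Book value $120,121.
Year 3: $136,836 × 6/36 = $22,806. Book value $97,315.
Year 4: $136,836 × 5/36 = $19,005. Book value $78,310.
Year 5: $136,836 × 4/36 = $15,204. Book value $63,106.
Year 6: $136,836 × 3/36 = $11,403. Book value $51,703.
Year 7: $136,836 × 2/36 = $7,602. Book value $44,101.

$44,101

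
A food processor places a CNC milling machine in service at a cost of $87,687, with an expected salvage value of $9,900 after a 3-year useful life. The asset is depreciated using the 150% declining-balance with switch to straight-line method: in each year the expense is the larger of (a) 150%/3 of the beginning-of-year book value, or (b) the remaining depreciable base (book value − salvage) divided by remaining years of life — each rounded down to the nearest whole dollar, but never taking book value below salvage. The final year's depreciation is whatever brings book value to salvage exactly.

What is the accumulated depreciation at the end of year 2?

$65,765

Depreciable base = $87,687 − $9,900 = $77,787.
Year 1: DB = ⌊$87,687 × 150%/3⌋ = $43,843; SL = ⌊$77,787/3⌋ = $25,929 → take DB $43,843. Book value $43,844.
Year 2: DB = ⌊$43,844 × 150%/3⌋ = $21,922; SL = ⌊$33,944/2⌋ = $16,972 → take DB $21,922. Book value $21,922.
Accumulated through year 2 = $87,687 − $21,922 = $65,765.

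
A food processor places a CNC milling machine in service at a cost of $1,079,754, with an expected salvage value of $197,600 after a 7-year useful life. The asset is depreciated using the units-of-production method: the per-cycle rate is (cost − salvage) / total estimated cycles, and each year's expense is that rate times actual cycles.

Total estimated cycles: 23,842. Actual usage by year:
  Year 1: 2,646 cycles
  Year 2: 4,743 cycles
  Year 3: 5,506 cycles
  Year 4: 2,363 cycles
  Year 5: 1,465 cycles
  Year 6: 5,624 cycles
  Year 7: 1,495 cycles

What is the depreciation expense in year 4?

$87,431

Depreciable base = $1,079,754 − $197,600 = $882,154.
Rate = $882,154 / 23,842 cycles = $37 per cycle.
Year 1: 2,646 × $37 = $97,902. Book value $981,852.
Year 2: 4,743 × $37 = $175,491. Book value $806,361.
Year 3: 5,506 × $37 = $203,722. Book value $602,639.
Year 4: 2,363 × $37 = $87,431. Book value $515,208.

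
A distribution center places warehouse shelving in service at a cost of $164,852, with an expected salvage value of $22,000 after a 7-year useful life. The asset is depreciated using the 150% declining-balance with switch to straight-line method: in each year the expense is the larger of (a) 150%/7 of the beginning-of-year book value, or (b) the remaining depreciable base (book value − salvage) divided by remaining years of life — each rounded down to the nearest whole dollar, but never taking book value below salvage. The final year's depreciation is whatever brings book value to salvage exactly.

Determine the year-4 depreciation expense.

Depreciable base = $164,852 − $22,000 = $142,852.
Year 1: DB = ⌊$164,852 × 150%/7⌋ = $35,325; SL = ⌊$142,852/7⌋ = $20,407 → take DB $35,325. Book value $129,527.
Year 2: DB = ⌊$129,527 × 150%/7⌋ = $27,755; SL = ⌊$107,527/6⌋ = $17,921 → take DB $27,755. Book value $101,772.
Year 3: DB = ⌊$101,772 × 150%/7⌋ = $21,808; SL = ⌊$79,772/5⌋ = $15,954 → take DB $21,808. Book value $79,964.
Year 4: DB = ⌊$79,964 × 150%/7⌋ = $17,135; SL = ⌊$57,964/4⌋ = $14,491 → take DB $17,135. Book value $62,829.

$17,135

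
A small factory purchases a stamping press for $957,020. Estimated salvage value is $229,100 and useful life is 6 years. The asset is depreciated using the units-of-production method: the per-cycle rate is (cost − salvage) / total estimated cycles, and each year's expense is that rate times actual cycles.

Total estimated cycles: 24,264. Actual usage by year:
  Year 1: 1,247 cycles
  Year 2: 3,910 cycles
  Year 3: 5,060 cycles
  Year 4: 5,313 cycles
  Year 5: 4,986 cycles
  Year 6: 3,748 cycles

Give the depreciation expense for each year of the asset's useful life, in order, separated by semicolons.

Depreciable base = $957,020 − $229,100 = $727,920.
Rate = $727,920 / 24,264 cycles = $30 per cycle.
Year 1: 1,247 × $30 = $37,410. Book value $919,610.
Year 2: 3,910 × $30 = $117,300. Book value $802,310.
Year 3: 5,060 × $30 = $151,800. Book value $650,510.
Year 4: 5,313 × $30 = $159,390. Book value $491,120.
Year 5: 4,986 × $30 = $149,580. Book value $341,540.
Year 6: 3,748 × $30 = $112,440. Book value $229,100.

$37,410; $117,300; $151,800; $159,390; $149,580; $112,440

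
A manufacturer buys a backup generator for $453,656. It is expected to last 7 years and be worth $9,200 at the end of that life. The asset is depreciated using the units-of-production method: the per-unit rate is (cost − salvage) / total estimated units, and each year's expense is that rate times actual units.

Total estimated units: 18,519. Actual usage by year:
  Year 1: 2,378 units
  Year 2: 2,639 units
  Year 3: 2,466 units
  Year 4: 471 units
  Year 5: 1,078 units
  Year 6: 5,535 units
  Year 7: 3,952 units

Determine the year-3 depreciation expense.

$59,184

Depreciable base = $453,656 − $9,200 = $444,456.
Rate = $444,456 / 18,519 units = $24 per unit.
Year 1: 2,378 × $24 = $57,072. Book value $396,584.
Year 2: 2,639 × $24 = $63,336. Book value $333,248.
Year 3: 2,466 × $24 = $59,184. Book value $274,064.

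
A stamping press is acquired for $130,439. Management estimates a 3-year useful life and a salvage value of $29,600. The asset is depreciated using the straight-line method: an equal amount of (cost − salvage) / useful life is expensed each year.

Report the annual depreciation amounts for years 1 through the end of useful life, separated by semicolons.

Depreciable base = $130,439 − $29,600 = $100,839.
Annual expense = $100,839 / 3 = $33,613.
End of year 1: book value $96,826.
End of year 2: book value $63,213.
End of year 3: book value $29,600.

$33,613; $33,613; $33,613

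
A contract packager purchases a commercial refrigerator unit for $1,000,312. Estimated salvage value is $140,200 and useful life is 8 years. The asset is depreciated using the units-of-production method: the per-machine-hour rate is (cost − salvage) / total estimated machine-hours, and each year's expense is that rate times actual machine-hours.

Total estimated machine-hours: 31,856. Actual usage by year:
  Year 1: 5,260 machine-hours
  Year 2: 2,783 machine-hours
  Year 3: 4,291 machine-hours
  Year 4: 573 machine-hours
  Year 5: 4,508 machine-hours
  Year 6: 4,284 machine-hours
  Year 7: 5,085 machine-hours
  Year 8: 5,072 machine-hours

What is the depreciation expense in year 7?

Depreciable base = $1,000,312 − $140,200 = $860,112.
Rate = $860,112 / 31,856 machine-hours = $27 per machine-hour.
Year 1: 5,260 × $27 = $142,020. Book value $858,292.
Year 2: 2,783 × $27 = $75,141. Book value $783,151.
Year 3: 4,291 × $27 = $115,857. Book value $667,294.
Year 4: 573 × $27 = $15,471. Book value $651,823.
Year 5: 4,508 × $27 = $121,716. Book value $530,107.
Year 6: 4,284 × $27 = $115,668. Book value $414,439.
Year 7: 5,085 × $27 = $137,295. Book value $277,144.

$137,295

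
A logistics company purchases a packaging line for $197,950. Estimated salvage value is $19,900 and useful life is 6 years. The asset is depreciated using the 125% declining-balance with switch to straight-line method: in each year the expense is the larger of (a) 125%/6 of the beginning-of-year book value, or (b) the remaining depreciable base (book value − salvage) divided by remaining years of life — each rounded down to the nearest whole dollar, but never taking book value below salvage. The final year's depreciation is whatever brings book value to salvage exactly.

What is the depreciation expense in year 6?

$26,041

Depreciable base = $197,950 − $19,900 = $178,050.
Year 1: DB = ⌊$197,950 × 125%/6⌋ = $41,239; SL = ⌊$178,050/6⌋ = $29,675 → take DB $41,239. Book value $156,711.
Year 2: DB = ⌊$156,711 × 125%/6⌋ = $32,648; SL = ⌊$136,811/5⌋ = $27,362 → take DB $32,648. Book value $124,063.
Year 3: DB = ⌊$124,063 × 125%/6⌋ = $25,846; SL = ⌊$104,163/4⌋ = $26,040 → take SL $26,040. Book value $98,023.
Year 4: DB = ⌊$98,023 × 125%/6⌋ = $20,421; SL = ⌊$78,123/3⌋ = $26,041 → take SL $26,041. Book value $71,982.
Year 5: DB = ⌊$71,982 × 125%/6⌋ = $14,996; SL = ⌊$52,082/2⌋ = $26,041 → take SL $26,041. Book value $45,941.
Year 6 (final): $45,941 − $19,900 = $26,041. Book value $19,900.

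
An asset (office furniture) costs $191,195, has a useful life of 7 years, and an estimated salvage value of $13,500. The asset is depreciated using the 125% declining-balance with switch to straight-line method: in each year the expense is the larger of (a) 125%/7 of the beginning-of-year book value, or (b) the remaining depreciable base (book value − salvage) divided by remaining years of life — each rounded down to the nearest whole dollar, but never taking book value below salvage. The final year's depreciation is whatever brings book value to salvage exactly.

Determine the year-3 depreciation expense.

Depreciable base = $191,195 − $13,500 = $177,695.
Year 1: DB = ⌊$191,195 × 125%/7⌋ = $34,141; SL = ⌊$177,695/7⌋ = $25,385 → take DB $34,141. Book value $157,054.
Year 2: DB = ⌊$157,054 × 125%/7⌋ = $28,045; SL = ⌊$143,554/6⌋ = $23,925 → take DB $28,045. Book value $129,009.
Year 3: DB = ⌊$129,009 × 125%/7⌋ = $23,037; SL = ⌊$115,509/5⌋ = $23,101 → take SL $23,101. Book value $105,908.

$23,101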